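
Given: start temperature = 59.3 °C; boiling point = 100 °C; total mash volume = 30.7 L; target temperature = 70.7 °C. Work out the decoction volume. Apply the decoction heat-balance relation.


V_dec = V_total·(T_target − T_start)/(T_boil − T_start)
V_dec = 30.7·(70.7 − 59.3)/(100 − 59.3)

8.5990 L


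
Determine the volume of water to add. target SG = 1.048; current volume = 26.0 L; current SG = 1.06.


V_water = V·((SG_curr − 1)/(SG_target − 1) − 1)
V_water = 26.0·((1.06 − 1)/(1.048 − 1) − 1)

6.5000 L


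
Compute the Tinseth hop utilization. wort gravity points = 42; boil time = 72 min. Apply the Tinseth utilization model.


U = 1.65·0.000125^(GP/1000) · (1 − e^(−0.04·t))/4.15
bigness = 1.65·0.000125^(42/1000) = 1.1312
boil_factor = (1 − e^(−0.04·72))/4.15 = 0.2274
U = 1.1312 · 0.2274

0.2573


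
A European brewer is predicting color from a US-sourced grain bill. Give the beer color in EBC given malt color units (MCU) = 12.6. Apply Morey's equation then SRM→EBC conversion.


SRM = 1.4922·MCU^0.6859;  EBC = SRM·1.97
SRM = 1.4922·12.6^0.6859 = 8.4834
EBC = 8.4834·1.97

16.7123 EBC


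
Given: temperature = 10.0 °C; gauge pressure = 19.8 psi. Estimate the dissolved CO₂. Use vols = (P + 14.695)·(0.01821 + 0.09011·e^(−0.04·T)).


vols = (19.8 + 14.695)·(0.01821 + 0.09011·e^(−0.04·10.0))

2.7117 volumes


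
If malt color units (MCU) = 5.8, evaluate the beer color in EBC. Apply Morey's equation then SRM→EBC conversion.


SRM = 1.4922·MCU^0.6859;  EBC = SRM·1.97
SRM = 1.4922·5.8^0.6859 = 4.9827
EBC = 4.9827·1.97

9.8159 EBC


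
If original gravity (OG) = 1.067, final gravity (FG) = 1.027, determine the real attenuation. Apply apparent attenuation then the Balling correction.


AA = (OG−FG)/(OG−1)·100;  RA = AA·0.8192
AA = (1.067 − 1.027)/(1.067 − 1)·100 = 59.7015
RA = 59.7015·0.8192

48.9075 %


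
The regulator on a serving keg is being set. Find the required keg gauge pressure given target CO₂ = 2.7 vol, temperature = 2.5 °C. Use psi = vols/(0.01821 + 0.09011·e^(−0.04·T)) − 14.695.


psi = 2.7/(0.01821 + 0.09011·e^(−0.04·2.5)) − 14.695

12.3741 psi


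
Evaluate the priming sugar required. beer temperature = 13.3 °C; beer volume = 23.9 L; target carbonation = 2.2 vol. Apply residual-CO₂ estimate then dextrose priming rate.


residual = 14.695·(0.01821 + 0.09011·e^(−0.04·T));  sugar = (target − residual)·4.0·V
residual = 14.695·(0.01821 + 0.09011·e^(−0.04·13.3)) = 1.0454
sugar = (2.2 − 1.0454)·4.0·23.9

110.3750 g


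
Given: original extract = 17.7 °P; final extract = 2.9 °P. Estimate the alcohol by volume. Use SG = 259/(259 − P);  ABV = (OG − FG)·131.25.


OG = 259/(259 − 17.7) = 1.0734
FG = 259/(259 − 2.9) = 1.0113
ABV = (1.0734 − 1.0113)·131.25

8.1413 % ABV


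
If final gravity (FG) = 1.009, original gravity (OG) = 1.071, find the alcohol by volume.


ABV = (OG − FG) · 131.25
ABV = (1.071 − 1.009) · 131.25

8.1375 % ABV


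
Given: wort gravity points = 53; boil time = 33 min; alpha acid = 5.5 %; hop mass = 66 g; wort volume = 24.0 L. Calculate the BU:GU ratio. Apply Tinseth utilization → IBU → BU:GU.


U = 1.65·0.000125^(GP/1000)·(1−e^(−0.04t))/4.15;  IBU = (α/100)·m·U·1000/V;  BU:GU = IBU/GP
U = 1.65·0.000125^(53/1000)·(1−e^(−0.04·33))/4.15 = 0.1810
IBU = (5.5/100)·66·0.1810·1000/24.0 = 27.3710
BU:GU = 27.3710/53

0.5164


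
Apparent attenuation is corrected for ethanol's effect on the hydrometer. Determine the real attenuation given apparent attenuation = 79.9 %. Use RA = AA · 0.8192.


RA = 79.9 · 0.8192

65.4541 %


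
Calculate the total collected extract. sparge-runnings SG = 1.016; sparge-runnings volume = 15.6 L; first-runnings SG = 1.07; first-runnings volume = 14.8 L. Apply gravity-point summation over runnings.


total = Σ (SG_i − 1)·1000·V_i
first = (1.07 − 1)·1000·14.8 = 1036.0000
sparge = (1.016 − 1)·1000·15.6 = 249.6000
total = 1036.0000 + 249.6000

1285.6000 gravity·L


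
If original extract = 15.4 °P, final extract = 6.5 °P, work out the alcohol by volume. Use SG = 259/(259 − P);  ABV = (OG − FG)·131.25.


OG = 259/(259 − 15.4) = 1.0632
FG = 259/(259 − 6.5) = 1.0257
ABV = (1.0632 − 1.0257)·131.25

4.9187 % ABV


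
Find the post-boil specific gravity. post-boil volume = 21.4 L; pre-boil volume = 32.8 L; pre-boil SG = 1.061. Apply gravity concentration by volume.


SG_post = 1 + (SG_pre − 1)·V_pre/V_post
pts_pre = (1.061 − 1)·1000 = 61.0000
pts_post = 61.0000·32.8/21.4 = 93.4953
SG_post = 1 + 93.4953/1000

1.0935


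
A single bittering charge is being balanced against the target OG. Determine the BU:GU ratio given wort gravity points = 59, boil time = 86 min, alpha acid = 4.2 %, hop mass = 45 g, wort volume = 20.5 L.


U = 1.65·0.000125^(GP/1000)·(1−e^(−0.04t))/4.15;  IBU = (α/100)·m·U·1000/V;  BU:GU = IBU/GP
U = 1.65·0.000125^(59/1000)·(1−e^(−0.04·86))/4.15 = 0.2265
IBU = (4.2/100)·45·0.2265·1000/20.5 = 20.8789
BU:GU = 20.8789/59

0.3539


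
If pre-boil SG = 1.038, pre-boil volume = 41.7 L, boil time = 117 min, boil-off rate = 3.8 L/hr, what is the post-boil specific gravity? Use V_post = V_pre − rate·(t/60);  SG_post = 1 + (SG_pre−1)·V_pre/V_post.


V_post = 41.7 − 3.8·(117/60) = 34.2900
SG_post = 1 + (1.038 − 1)·41.7/34.2900

1.0462


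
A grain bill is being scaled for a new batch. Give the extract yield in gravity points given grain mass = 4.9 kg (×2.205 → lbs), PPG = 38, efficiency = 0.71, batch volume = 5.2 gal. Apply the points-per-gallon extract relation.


points = lbs × PPG × eff / vol
lbs = 4.9 × 2.205 = 10.8045
points = 10.8045 × 38 × 0.71 / 5.2

56.0587 points


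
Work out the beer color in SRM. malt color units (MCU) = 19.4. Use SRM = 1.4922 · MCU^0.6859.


SRM = 1.4922 · 19.4^0.6859

11.4059 SRM


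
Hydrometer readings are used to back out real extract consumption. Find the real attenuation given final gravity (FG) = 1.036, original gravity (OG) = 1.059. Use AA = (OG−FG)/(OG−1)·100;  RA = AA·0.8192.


AA = (1.059 − 1.036)/(1.059 − 1)·100 = 38.9831
RA = 38.9831·0.8192

31.9349 %


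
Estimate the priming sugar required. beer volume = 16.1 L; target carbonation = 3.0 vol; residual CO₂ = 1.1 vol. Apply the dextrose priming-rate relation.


sugar = (target − residual)·4.0·V
sugar = (3.0 − 1.1)·4.0·16.1

122.3600 g


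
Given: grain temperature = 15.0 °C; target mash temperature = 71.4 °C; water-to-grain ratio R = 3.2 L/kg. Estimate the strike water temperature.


T_strike = (0.41/R)·(T_mash − T_grain) + T_mash
T_strike = (0.41/3.2)·(71.4 − 15.0) + 71.4

78.6262 °C


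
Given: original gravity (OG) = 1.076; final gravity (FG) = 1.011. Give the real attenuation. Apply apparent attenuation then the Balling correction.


AA = (OG−FG)/(OG−1)·100;  RA = AA·0.8192
AA = (1.076 − 1.011)/(1.076 − 1)·100 = 85.5263
RA = 85.5263·0.8192

70.0632 %


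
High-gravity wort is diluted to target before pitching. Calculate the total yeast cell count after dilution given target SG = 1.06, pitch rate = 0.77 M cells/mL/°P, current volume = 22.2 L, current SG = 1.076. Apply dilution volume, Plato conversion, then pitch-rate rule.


V_w = V·((SG_c−1)/(SG_t−1)−1);  °P = 259 − 259/SG_t;  cells = rate·(V+V_w)·°P
V_w = 22.2·((1.076−1)/(1.06−1)−1) = 5.9200
V_final = 22.2 + 5.9200 = 28.1200
°P = 259 − 259/1.06 = 14.6604
cells = 0.77·28.1200·14.6604

317.4324 billion cells


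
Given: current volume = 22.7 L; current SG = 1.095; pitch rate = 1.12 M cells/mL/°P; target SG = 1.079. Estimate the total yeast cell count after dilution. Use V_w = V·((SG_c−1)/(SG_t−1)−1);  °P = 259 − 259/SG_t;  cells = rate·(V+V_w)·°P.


V_w = 22.7·((1.095−1)/(1.079−1)−1) = 4.5975
V_final = 22.7 + 4.5975 = 27.2975
°P = 259 − 259/1.079 = 18.9629
cells = 1.12·27.2975·18.9629

579.7567 billion cells


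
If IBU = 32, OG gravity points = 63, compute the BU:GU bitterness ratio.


BU:GU = IBU / OG_points
BU:GU = 32 / 63

0.5079


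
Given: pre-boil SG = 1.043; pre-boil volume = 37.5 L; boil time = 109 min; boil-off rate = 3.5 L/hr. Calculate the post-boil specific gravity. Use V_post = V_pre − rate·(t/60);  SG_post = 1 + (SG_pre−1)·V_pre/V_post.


V_post = 37.5 − 3.5·(109/60) = 31.1417
SG_post = 1 + (1.043 − 1)·37.5/31.1417

1.0518


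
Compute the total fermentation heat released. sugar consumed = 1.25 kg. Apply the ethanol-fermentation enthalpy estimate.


Q = m_sugar · 590 kJ/kg
Q = 1.25 · 590

737.5000 kJ


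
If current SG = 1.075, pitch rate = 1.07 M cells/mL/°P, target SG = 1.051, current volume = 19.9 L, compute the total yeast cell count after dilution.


V_w = V·((SG_c−1)/(SG_t−1)−1);  °P = 259 − 259/SG_t;  cells = rate·(V+V_w)·°P
V_w = 19.9·((1.075−1)/(1.051−1)−1) = 9.3647
V_final = 19.9 + 9.3647 = 29.2647
°P = 259 − 259/1.051 = 12.5680
cells = 1.07·29.2647·12.5680

393.5457 billion cells


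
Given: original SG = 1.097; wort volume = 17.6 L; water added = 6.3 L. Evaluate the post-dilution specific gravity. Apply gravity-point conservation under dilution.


SG_new = 1 + (SG_old − 1)·V_old/(V_old + V_water)
pts = (1.097 − 1)·1000·17.6/(17.6 + 6.3) = 71.4310
SG_new = 1 + 71.4310/1000

1.0714


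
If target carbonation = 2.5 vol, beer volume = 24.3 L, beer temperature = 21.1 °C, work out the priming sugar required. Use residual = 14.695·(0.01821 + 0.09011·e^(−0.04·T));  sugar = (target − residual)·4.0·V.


residual = 14.695·(0.01821 + 0.09011·e^(−0.04·21.1)) = 0.8370
sugar = (2.5 − 0.8370)·4.0·24.3

161.6465 g


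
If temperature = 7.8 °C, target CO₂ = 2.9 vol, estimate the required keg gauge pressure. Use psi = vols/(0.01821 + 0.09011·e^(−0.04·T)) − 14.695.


psi = 2.9/(0.01821 + 0.09011·e^(−0.04·7.8)) − 14.695

19.7595 psi


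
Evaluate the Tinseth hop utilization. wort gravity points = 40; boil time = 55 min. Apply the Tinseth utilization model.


U = 1.65·0.000125^(GP/1000) · (1 − e^(−0.04·t))/4.15
bigness = 1.65·0.000125^(40/1000) = 1.1518
boil_factor = (1 − e^(−0.04·55))/4.15 = 0.2143
U = 1.1518 · 0.2143

0.2468


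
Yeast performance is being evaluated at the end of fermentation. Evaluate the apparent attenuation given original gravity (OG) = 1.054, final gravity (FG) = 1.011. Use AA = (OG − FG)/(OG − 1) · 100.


AA = (1.054 − 1.011)/(1.054 − 1) · 100

79.6296 %


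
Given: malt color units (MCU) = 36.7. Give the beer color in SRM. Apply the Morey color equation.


SRM = 1.4922 · MCU^0.6859
SRM = 1.4922 · 36.7^0.6859

17.6617 SRM


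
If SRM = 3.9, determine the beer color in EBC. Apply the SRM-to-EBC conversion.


EBC = SRM · 1.97
EBC = 3.9 · 1.97

7.6830 EBC


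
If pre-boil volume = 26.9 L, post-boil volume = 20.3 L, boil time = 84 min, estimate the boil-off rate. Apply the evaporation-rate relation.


rate = (V_pre − V_post) / (t_min/60)
rate = (26.9 − 20.3) / (84/60)

4.7143 L/hr


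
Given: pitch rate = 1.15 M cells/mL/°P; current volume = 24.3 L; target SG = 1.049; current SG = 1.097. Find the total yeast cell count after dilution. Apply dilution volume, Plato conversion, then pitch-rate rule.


V_w = V·((SG_c−1)/(SG_t−1)−1);  °P = 259 − 259/SG_t;  cells = rate·(V+V_w)·°P
V_w = 24.3·((1.097−1)/(1.049−1)−1) = 23.8041
V_final = 24.3 + 23.8041 = 48.1041
°P = 259 − 259/1.049 = 12.0982
cells = 1.15·48.1041·12.0982

669.2681 billion cells


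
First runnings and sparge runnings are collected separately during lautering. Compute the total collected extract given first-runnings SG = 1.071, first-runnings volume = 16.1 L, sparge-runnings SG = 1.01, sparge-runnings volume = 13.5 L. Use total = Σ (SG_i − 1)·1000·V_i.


first = (1.071 − 1)·1000·16.1 = 1143.1000
sparge = (1.01 − 1)·1000·13.5 = 135.0000
total = 1143.1000 + 135.0000

1278.1000 gravity·L


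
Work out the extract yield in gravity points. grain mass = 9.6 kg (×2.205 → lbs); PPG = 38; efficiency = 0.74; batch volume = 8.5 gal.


points = lbs × PPG × eff / vol
lbs = 9.6 × 2.205 = 21.1680
points = 21.1680 × 38 × 0.74 / 8.5

70.0287 points


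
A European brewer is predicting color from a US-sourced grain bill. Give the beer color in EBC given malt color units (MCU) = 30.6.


SRM = 1.4922·MCU^0.6859;  EBC = SRM·1.97
SRM = 1.4922·30.6^0.6859 = 15.5913
EBC = 15.5913·1.97

30.7149 EBC


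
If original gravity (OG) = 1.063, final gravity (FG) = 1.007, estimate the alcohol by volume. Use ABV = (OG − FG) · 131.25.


ABV = (1.063 − 1.007) · 131.25

7.3500 % ABV


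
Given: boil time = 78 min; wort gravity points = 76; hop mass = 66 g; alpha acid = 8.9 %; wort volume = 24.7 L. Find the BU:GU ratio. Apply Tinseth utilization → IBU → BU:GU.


U = 1.65·0.000125^(GP/1000)·(1−e^(−0.04t))/4.15;  IBU = (α/100)·m·U·1000/V;  BU:GU = IBU/GP
U = 1.65·0.000125^(76/1000)·(1−e^(−0.04·78))/4.15 = 0.1919
IBU = (8.9/100)·66·0.1919·1000/24.7 = 45.6483
BU:GU = 45.6483/76

0.6006


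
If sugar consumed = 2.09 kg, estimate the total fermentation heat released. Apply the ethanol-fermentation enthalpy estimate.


Q = m_sugar · 590 kJ/kg
Q = 2.09 · 590

1233.1000 kJ


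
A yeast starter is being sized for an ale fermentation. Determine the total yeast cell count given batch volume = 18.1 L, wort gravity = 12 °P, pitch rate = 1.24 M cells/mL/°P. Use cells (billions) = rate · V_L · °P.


cells = 1.24 · 18.1 · 12

269.3280 billion cells


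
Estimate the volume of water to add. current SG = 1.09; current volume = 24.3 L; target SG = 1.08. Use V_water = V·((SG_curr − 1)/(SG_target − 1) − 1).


V_water = 24.3·((1.09 − 1)/(1.08 − 1) − 1)

3.0375 L


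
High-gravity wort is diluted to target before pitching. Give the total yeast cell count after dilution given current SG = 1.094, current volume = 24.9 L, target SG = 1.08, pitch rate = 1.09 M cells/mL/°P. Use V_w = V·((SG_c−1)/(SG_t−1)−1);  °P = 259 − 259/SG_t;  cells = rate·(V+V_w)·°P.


V_w = 24.9·((1.094−1)/(1.08−1)−1) = 4.3575
V_final = 24.9 + 4.3575 = 29.2575
°P = 259 − 259/1.08 = 19.1852
cells = 1.09·29.2575·19.1852

611.8285 billion cells


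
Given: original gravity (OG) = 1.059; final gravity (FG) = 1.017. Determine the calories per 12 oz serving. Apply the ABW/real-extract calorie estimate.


ABW = (OG−FG)·131.25·0.79/FG;  °P = 259 − 259/SG (for OG→OE and FG→AE);  RE = 0.1808·OE + 0.8192·AE;  Cal = (6.9·ABW + 4·(RE−0.1))·FG·3.55
ABW = (1.059 − 1.017)·131.25·0.79/1.017 = 4.2821
OE = 259 − 259/1.059 = 14.4297 °P
AE = 259 − 259/1.017 = 4.3294 °P
RE = 0.1808·14.4297 + 0.8192·4.3294 = 6.1555 °P
Cal = (6.9·4.2821 + 4·(6.1555−0.1))·1.017·3.55

194.1229 kcal


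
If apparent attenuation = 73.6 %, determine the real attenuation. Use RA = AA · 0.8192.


RA = 73.6 · 0.8192

60.2931 %


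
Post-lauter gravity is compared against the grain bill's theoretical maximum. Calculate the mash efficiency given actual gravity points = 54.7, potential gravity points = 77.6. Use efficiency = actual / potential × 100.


efficiency = 54.7 / 77.6 × 100

70.4897 %


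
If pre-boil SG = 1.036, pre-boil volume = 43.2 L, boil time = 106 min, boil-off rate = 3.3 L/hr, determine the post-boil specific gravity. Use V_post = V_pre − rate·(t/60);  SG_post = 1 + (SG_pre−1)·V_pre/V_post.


V_post = 43.2 − 3.3·(106/60) = 37.3700
SG_post = 1 + (1.036 − 1)·43.2/37.3700

1.0416


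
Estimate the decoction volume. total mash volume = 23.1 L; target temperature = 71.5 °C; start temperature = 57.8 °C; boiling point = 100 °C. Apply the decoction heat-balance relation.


V_dec = V_total·(T_target − T_start)/(T_boil − T_start)
V_dec = 23.1·(71.5 − 57.8)/(100 − 57.8)

7.4993 L


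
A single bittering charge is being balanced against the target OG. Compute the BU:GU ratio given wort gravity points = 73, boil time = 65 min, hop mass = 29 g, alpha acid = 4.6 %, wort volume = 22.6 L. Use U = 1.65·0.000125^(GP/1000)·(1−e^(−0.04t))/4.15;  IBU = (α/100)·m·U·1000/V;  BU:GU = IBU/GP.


U = 1.65·0.000125^(73/1000)·(1−e^(−0.04·65))/4.15 = 0.1910
IBU = (4.6/100)·29·0.1910·1000/22.6 = 11.2730
BU:GU = 11.2730/73

0.1544


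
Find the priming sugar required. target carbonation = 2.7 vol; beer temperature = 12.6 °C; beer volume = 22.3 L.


residual = 14.695·(0.01821 + 0.09011·e^(−0.04·T));  sugar = (target − residual)·4.0·V
residual = 14.695·(0.01821 + 0.09011·e^(−0.04·12.6)) = 1.0675
sugar = (2.7 − 1.0675)·4.0·22.3

145.6157 g


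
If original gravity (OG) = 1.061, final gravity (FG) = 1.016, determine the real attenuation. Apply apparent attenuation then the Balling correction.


AA = (OG−FG)/(OG−1)·100;  RA = AA·0.8192
AA = (1.061 − 1.016)/(1.061 − 1)·100 = 73.7705
RA = 73.7705·0.8192

60.4328 %


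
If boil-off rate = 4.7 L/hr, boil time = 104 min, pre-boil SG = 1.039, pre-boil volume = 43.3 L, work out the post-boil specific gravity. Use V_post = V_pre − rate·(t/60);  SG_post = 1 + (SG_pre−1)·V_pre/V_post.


V_post = 43.3 − 4.7·(104/60) = 35.1533
SG_post = 1 + (1.039 − 1)·43.3/35.1533

1.0480


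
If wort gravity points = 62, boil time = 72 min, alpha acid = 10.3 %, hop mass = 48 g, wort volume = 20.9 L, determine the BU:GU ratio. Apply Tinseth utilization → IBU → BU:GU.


U = 1.65·0.000125^(GP/1000)·(1−e^(−0.04t))/4.15;  IBU = (α/100)·m·U·1000/V;  BU:GU = IBU/GP
U = 1.65·0.000125^(62/1000)·(1−e^(−0.04·72))/4.15 = 0.2150
IBU = (10.3/100)·48·0.2150·1000/20.9 = 50.8495
BU:GU = 50.8495/62

0.8202


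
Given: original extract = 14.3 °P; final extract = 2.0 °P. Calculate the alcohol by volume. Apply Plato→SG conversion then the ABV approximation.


SG = 259/(259 − P);  ABV = (OG − FG)·131.25
OG = 259/(259 − 14.3) = 1.0584
FG = 259/(259 − 2.0) = 1.0078
ABV = (1.0584 − 1.0078)·131.25

6.6487 % ABV


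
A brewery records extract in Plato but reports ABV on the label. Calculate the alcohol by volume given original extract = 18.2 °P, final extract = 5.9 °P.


SG = 259/(259 − P);  ABV = (OG − FG)·131.25
OG = 259/(259 − 18.2) = 1.0756
FG = 259/(259 − 5.9) = 1.0233
ABV = (1.0756 − 1.0233)·131.25

6.8605 % ABV


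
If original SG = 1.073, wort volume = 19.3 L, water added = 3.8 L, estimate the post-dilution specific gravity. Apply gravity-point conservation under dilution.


SG_new = 1 + (SG_old − 1)·V_old/(V_old + V_water)
pts = (1.073 − 1)·1000·19.3/(19.3 + 3.8) = 60.9913
SG_new = 1 + 60.9913/1000

1.0610


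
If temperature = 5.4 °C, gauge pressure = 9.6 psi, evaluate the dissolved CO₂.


vols = (P + 14.695)·(0.01821 + 0.09011·e^(−0.04·T))
vols = (9.6 + 14.695)·(0.01821 + 0.09011·e^(−0.04·5.4))

2.2063 volumes


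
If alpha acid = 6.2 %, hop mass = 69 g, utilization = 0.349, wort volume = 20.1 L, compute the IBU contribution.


IBU = (α/100)·mass·U·1000 / V
IBU = (6.2/100)·69·0.349·1000 / 20.1

74.2797 IBU


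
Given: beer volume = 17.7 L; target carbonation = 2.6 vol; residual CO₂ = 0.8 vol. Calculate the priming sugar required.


sugar = (target − residual)·4.0·V
sugar = (2.6 − 0.8)·4.0·17.7

127.4400 g


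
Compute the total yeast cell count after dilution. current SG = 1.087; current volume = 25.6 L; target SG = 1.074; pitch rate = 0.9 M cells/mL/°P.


V_w = V·((SG_c−1)/(SG_t−1)−1);  °P = 259 − 259/SG_t;  cells = rate·(V+V_w)·°P
V_w = 25.6·((1.087−1)/(1.074−1)−1) = 4.4973
V_final = 25.6 + 4.4973 = 30.0973
°P = 259 − 259/1.074 = 17.8454
cells = 0.9·30.0973·17.8454

483.3895 billion cells


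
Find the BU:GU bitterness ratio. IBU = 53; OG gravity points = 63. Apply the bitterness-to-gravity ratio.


BU:GU = IBU / OG_points
BU:GU = 53 / 63

0.8413


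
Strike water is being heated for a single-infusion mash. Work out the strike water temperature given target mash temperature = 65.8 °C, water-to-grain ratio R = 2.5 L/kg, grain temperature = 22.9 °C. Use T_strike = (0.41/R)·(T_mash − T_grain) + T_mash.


T_strike = (0.41/2.5)·(65.8 − 22.9) + 65.8

72.8356 °C


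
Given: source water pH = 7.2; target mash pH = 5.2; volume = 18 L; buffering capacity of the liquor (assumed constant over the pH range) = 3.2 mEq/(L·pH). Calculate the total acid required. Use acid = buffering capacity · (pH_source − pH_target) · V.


acid = 3.2 · (7.2 − 5.2) · 18

115.2000 mEq


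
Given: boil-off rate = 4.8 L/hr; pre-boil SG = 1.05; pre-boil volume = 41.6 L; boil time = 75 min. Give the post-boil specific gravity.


V_post = V_pre − rate·(t/60);  SG_post = 1 + (SG_pre−1)·V_pre/V_post
V_post = 41.6 − 4.8·(75/60) = 35.6000
SG_post = 1 + (1.05 − 1)·41.6/35.6000

1.0584


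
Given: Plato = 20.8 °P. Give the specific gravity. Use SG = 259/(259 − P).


SG = 259/(259 − 20.8)

1.0873


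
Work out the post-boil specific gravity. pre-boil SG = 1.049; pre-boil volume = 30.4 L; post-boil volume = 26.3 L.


SG_post = 1 + (SG_pre − 1)·V_pre/V_post
pts_pre = (1.049 − 1)·1000 = 49.0000
pts_post = 49.0000·30.4/26.3 = 56.6388
SG_post = 1 + 56.6388/1000

1.0566


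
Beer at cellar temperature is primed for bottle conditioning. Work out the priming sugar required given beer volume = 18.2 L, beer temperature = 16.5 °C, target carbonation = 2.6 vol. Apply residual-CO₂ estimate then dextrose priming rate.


residual = 14.695·(0.01821 + 0.09011·e^(−0.04·T));  sugar = (target − residual)·4.0·V
residual = 14.695·(0.01821 + 0.09011·e^(−0.04·16.5)) = 0.9520
sugar = (2.6 − 0.9520)·4.0·18.2

119.9749 g


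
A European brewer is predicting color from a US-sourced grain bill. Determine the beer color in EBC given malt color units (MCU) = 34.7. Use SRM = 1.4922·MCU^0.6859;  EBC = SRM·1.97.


SRM = 1.4922·34.7^0.6859 = 16.9957
EBC = 16.9957·1.97

33.4815 EBC


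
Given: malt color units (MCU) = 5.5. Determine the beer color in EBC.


SRM = 1.4922·MCU^0.6859;  EBC = SRM·1.97
SRM = 1.4922·5.5^0.6859 = 4.8044
EBC = 4.8044·1.97

9.4647 EBC


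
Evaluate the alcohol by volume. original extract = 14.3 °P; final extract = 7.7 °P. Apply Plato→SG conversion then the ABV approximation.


SG = 259/(259 − P);  ABV = (OG − FG)·131.25
OG = 259/(259 − 14.3) = 1.0584
FG = 259/(259 − 7.7) = 1.0306
ABV = (1.0584 − 1.0306)·131.25

3.6485 % ABV


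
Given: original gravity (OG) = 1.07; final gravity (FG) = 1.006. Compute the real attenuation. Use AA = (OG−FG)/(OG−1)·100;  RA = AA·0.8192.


AA = (1.07 − 1.006)/(1.07 − 1)·100 = 91.4286
RA = 91.4286·0.8192

74.8983 %


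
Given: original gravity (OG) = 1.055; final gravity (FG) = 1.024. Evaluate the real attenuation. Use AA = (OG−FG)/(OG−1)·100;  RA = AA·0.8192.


AA = (1.055 − 1.024)/(1.055 − 1)·100 = 56.3636
RA = 56.3636·0.8192

46.1731 %


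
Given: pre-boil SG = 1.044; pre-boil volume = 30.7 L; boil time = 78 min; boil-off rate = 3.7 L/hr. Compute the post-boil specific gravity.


V_post = V_pre − rate·(t/60);  SG_post = 1 + (SG_pre−1)·V_pre/V_post
V_post = 30.7 − 3.7·(78/60) = 25.8900
SG_post = 1 + (1.044 − 1)·30.7/25.8900

1.0522


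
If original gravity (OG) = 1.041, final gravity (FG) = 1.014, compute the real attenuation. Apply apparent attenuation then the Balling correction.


AA = (OG−FG)/(OG−1)·100;  RA = AA·0.8192
AA = (1.041 − 1.014)/(1.041 − 1)·100 = 65.8537
RA = 65.8537·0.8192

53.9473 %


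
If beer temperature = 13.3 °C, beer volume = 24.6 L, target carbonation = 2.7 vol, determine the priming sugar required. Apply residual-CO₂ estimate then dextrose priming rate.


residual = 14.695·(0.01821 + 0.09011·e^(−0.04·T));  sugar = (target − residual)·4.0·V
residual = 14.695·(0.01821 + 0.09011·e^(−0.04·13.3)) = 1.0454
sugar = (2.7 − 1.0454)·4.0·24.6

162.8078 g


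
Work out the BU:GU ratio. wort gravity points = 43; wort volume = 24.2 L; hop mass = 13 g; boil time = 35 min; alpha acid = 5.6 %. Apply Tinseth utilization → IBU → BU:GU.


U = 1.65·0.000125^(GP/1000)·(1−e^(−0.04t))/4.15;  IBU = (α/100)·m·U·1000/V;  BU:GU = IBU/GP
U = 1.65·0.000125^(43/1000)·(1−e^(−0.04·35))/4.15 = 0.2035
IBU = (5.6/100)·13·0.2035·1000/24.2 = 6.1227
BU:GU = 6.1227/43

0.1424


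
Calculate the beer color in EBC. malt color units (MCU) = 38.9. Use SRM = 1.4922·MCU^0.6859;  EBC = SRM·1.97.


SRM = 1.4922·38.9^0.6859 = 18.3812
EBC = 18.3812·1.97

36.2109 EBC


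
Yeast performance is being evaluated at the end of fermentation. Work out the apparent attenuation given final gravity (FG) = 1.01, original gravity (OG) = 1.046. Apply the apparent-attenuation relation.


AA = (OG − FG)/(OG − 1) · 100
AA = (1.046 − 1.01)/(1.046 − 1) · 100

78.2609 %


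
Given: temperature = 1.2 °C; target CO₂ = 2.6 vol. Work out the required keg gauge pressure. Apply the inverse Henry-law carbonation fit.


psi = vols/(0.01821 + 0.09011·e^(−0.04·T)) − 14.695
psi = 2.6/(0.01821 + 0.09011·e^(−0.04·1.2)) − 14.695

10.2817 psi


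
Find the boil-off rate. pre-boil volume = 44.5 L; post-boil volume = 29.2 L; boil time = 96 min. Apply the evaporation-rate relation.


rate = (V_pre − V_post) / (t_min/60)
rate = (44.5 − 29.2) / (96/60)

9.5625 L/hr


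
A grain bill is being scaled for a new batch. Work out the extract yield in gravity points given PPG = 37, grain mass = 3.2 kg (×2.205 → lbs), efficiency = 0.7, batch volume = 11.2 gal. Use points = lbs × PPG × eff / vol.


lbs = 3.2 × 2.205 = 7.0560
points = 7.0560 × 37 × 0.7 / 11.2

16.3170 points


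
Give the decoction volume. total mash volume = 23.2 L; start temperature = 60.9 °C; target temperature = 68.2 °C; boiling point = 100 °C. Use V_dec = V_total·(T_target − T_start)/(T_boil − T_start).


V_dec = 23.2·(68.2 − 60.9)/(100 − 60.9)

4.3315 L


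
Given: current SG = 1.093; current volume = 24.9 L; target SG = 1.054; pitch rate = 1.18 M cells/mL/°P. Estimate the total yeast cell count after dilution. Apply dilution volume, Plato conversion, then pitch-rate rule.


V_w = V·((SG_c−1)/(SG_t−1)−1);  °P = 259 − 259/SG_t;  cells = rate·(V+V_w)·°P
V_w = 24.9·((1.093−1)/(1.054−1)−1) = 17.9833
V_final = 24.9 + 17.9833 = 42.8833
°P = 259 − 259/1.054 = 13.2694
cells = 1.18·42.8833·13.2694

671.4651 billion cells


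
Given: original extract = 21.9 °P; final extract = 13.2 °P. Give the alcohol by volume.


SG = 259/(259 − P);  ABV = (OG − FG)·131.25
OG = 259/(259 − 21.9) = 1.0924
FG = 259/(259 − 13.2) = 1.0537
ABV = (1.0924 − 1.0537)·131.25

5.0746 % ABV


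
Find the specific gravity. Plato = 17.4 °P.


SG = 259/(259 − P)
SG = 259/(259 − 17.4)

1.0720


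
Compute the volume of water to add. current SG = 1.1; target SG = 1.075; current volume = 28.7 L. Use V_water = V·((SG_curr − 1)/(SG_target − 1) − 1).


V_water = 28.7·((1.1 − 1)/(1.075 − 1) − 1)

9.5667 L


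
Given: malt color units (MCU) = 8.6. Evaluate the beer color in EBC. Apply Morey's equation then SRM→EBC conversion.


SRM = 1.4922·MCU^0.6859;  EBC = SRM·1.97
SRM = 1.4922·8.6^0.6859 = 6.5283
EBC = 6.5283·1.97

12.8607 EBC


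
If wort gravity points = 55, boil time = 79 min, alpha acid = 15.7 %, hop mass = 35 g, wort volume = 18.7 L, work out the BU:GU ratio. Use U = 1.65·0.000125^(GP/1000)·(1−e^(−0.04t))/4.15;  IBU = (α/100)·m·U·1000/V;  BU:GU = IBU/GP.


U = 1.65·0.000125^(55/1000)·(1−e^(−0.04·79))/4.15 = 0.2322
IBU = (15.7/100)·35·0.2322·1000/18.7 = 68.2440
BU:GU = 68.2440/55

1.2408


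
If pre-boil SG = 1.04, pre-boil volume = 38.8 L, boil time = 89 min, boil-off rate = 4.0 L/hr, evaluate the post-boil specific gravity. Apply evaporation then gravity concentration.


V_post = V_pre − rate·(t/60);  SG_post = 1 + (SG_pre−1)·V_pre/V_post
V_post = 38.8 − 4.0·(89/60) = 32.8667
SG_post = 1 + (1.04 − 1)·38.8/32.8667

1.0472


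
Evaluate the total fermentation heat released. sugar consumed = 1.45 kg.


Q = m_sugar · 590 kJ/kg
Q = 1.45 · 590

855.5000 kJ


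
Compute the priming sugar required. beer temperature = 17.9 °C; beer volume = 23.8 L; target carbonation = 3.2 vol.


residual = 14.695·(0.01821 + 0.09011·e^(−0.04·T));  sugar = (target − residual)·4.0·V
residual = 14.695·(0.01821 + 0.09011·e^(−0.04·17.9)) = 0.9147
sugar = (3.2 − 0.9147)·4.0·23.8

217.5586 g


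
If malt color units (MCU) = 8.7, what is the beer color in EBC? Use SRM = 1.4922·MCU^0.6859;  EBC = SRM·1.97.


SRM = 1.4922·8.7^0.6859 = 6.5803
EBC = 6.5803·1.97

12.9631 EBC


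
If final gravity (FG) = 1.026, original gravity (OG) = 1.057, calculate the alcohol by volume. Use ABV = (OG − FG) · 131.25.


ABV = (1.057 − 1.026) · 131.25

4.0687 % ABV


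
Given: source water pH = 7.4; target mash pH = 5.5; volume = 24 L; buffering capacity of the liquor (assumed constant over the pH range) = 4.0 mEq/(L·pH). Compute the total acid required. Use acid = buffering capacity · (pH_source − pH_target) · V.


acid = 4.0 · (7.4 − 5.5) · 24

182.4000 mEq


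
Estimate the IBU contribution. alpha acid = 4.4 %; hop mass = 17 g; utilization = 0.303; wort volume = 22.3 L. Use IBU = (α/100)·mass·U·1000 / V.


IBU = (4.4/100)·17·0.303·1000 / 22.3

10.1634 IBU


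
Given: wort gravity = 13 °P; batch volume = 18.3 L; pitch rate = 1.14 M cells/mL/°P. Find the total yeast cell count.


cells (billions) = rate · V_L · °P
cells = 1.14 · 18.3 · 13

271.2060 billion cells


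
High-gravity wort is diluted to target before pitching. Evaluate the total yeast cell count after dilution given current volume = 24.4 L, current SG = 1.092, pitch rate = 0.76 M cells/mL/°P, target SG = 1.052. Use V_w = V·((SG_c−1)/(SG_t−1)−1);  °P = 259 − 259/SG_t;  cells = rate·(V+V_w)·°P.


V_w = 24.4·((1.092−1)/(1.052−1)−1) = 18.7692
V_final = 24.4 + 18.7692 = 43.1692
°P = 259 − 259/1.052 = 12.8023
cells = 0.76·43.1692·12.8023

420.0251 billion cells


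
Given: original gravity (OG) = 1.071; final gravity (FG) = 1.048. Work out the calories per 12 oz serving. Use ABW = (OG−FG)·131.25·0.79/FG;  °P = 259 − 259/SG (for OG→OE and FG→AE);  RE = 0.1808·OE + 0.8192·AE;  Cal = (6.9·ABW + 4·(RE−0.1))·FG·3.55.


ABW = (1.071 − 1.048)·131.25·0.79/1.048 = 2.2756
OE = 259 − 259/1.071 = 17.1699 °P
AE = 259 − 259/1.048 = 11.8626 °P
RE = 0.1808·17.1699 + 0.8192·11.8626 = 12.8222 °P
Cal = (6.9·2.2756 + 4·(12.8222−0.1))·1.048·3.55

247.7421 kcal


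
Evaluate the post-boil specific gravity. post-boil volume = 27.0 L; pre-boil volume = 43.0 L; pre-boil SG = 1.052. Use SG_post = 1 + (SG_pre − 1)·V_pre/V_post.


pts_pre = (1.052 − 1)·1000 = 52.0000
pts_post = 52.0000·43.0/27.0 = 82.8148
SG_post = 1 + 82.8148/1000

1.0828


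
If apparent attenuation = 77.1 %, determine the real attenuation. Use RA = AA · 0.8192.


RA = 77.1 · 0.8192

63.1603 %


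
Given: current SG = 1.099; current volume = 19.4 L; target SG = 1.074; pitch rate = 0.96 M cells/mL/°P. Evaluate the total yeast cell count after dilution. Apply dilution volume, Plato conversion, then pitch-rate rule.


V_w = V·((SG_c−1)/(SG_t−1)−1);  °P = 259 − 259/SG_t;  cells = rate·(V+V_w)·°P
V_w = 19.4·((1.099−1)/(1.074−1)−1) = 6.5541
V_final = 19.4 + 6.5541 = 25.9541
°P = 259 − 259/1.074 = 17.8454
cells = 0.96·25.9541·17.8454

444.6350 billion cells


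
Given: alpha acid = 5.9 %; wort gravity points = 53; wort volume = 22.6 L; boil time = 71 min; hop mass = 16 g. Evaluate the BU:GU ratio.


U = 1.65·0.000125^(GP/1000)·(1−e^(−0.04t))/4.15;  IBU = (α/100)·m·U·1000/V;  BU:GU = IBU/GP
U = 1.65·0.000125^(53/1000)·(1−e^(−0.04·71))/4.15 = 0.2325
IBU = (5.9/100)·16·0.2325·1000/22.6 = 9.7116
BU:GU = 9.7116/53

0.1832


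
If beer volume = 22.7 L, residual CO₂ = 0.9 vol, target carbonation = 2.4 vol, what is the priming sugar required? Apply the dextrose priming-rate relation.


sugar = (target − residual)·4.0·V
sugar = (2.4 − 0.9)·4.0·22.7

136.2000 g


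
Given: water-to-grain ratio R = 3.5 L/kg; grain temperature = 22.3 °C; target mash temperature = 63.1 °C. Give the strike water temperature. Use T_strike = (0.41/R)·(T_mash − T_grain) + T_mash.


T_strike = (0.41/3.5)·(63.1 − 22.3) + 63.1

67.8794 °C


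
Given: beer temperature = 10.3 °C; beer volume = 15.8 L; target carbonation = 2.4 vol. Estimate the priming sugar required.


residual = 14.695·(0.01821 + 0.09011·e^(−0.04·T));  sugar = (target − residual)·4.0·V
residual = 14.695·(0.01821 + 0.09011·e^(−0.04·10.3)) = 1.1446
sugar = (2.4 − 1.1446)·4.0·15.8

79.3398 g


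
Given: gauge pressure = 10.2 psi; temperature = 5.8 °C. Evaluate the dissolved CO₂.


vols = (P + 14.695)·(0.01821 + 0.09011·e^(−0.04·T))
vols = (10.2 + 14.695)·(0.01821 + 0.09011·e^(−0.04·5.8))

2.2321 volumes


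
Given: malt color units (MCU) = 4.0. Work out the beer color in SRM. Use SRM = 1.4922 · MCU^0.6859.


SRM = 1.4922 · 4.0^0.6859

3.8617 SRM


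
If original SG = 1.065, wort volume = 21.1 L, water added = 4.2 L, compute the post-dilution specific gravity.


SG_new = 1 + (SG_old − 1)·V_old/(V_old + V_water)
pts = (1.065 − 1)·1000·21.1/(21.1 + 4.2) = 54.2095
SG_new = 1 + 54.2095/1000

1.0542


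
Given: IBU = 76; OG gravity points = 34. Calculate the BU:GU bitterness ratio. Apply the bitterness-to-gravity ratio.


BU:GU = IBU / OG_points
BU:GU = 76 / 34

2.2353


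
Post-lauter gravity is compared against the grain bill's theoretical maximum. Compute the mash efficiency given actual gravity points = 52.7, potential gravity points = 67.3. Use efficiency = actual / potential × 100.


efficiency = 52.7 / 67.3 × 100

78.3061 %


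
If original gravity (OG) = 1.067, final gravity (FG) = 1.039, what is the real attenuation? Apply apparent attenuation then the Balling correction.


AA = (OG−FG)/(OG−1)·100;  RA = AA·0.8192
AA = (1.067 − 1.039)/(1.067 − 1)·100 = 41.7910
RA = 41.7910·0.8192

34.2352 %


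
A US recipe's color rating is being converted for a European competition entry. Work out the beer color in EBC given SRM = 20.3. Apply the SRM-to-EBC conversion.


EBC = SRM · 1.97
EBC = 20.3 · 1.97

39.9910 EBC


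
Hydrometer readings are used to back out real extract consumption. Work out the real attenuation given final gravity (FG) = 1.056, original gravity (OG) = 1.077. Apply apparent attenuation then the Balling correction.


AA = (OG−FG)/(OG−1)·100;  RA = AA·0.8192
AA = (1.077 − 1.056)/(1.077 − 1)·100 = 27.2727
RA = 27.2727·0.8192

22.3418 %


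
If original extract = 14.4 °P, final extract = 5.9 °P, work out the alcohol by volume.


SG = 259/(259 − P);  ABV = (OG − FG)·131.25
OG = 259/(259 − 14.4) = 1.0589
FG = 259/(259 − 5.9) = 1.0233
ABV = (1.0589 − 1.0233)·131.25

4.6673 % ABV


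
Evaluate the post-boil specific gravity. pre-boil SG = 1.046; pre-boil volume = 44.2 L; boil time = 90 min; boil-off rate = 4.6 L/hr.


V_post = V_pre − rate·(t/60);  SG_post = 1 + (SG_pre−1)·V_pre/V_post
V_post = 44.2 − 4.6·(90/60) = 37.3000
SG_post = 1 + (1.046 − 1)·44.2/37.3000

1.0545


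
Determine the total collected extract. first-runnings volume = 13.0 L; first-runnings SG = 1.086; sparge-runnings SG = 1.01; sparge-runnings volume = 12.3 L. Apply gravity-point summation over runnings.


total = Σ (SG_i − 1)·1000·V_i
first = (1.086 − 1)·1000·13.0 = 1118.0000
sparge = (1.01 − 1)·1000·12.3 = 123.0000
total = 1118.0000 + 123.0000

1241.0000 gravity·L


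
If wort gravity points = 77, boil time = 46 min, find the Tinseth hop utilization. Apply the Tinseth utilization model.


U = 1.65·0.000125^(GP/1000) · (1 − e^(−0.04·t))/4.15
bigness = 1.65·0.000125^(77/1000) = 0.8259
boil_factor = (1 − e^(−0.04·46))/4.15 = 0.2027
U = 0.8259 · 0.2027

0.1674


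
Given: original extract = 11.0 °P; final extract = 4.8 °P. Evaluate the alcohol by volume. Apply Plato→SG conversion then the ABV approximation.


SG = 259/(259 − P);  ABV = (OG − FG)·131.25
OG = 259/(259 − 11.0) = 1.0444
FG = 259/(259 − 4.8) = 1.0189
ABV = (1.0444 − 1.0189)·131.25

3.3432 % ABV


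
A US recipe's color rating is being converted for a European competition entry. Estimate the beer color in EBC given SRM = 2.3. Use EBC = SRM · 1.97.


EBC = 2.3 · 1.97

4.5310 EBC


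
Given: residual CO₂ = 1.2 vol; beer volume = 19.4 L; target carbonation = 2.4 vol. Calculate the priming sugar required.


sugar = (target − residual)·4.0·V
sugar = (2.4 − 1.2)·4.0·19.4

93.1200 g


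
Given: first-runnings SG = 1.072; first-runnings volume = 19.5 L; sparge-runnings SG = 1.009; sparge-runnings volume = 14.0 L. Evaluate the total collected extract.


total = Σ (SG_i − 1)·1000·V_i
first = (1.072 − 1)·1000·19.5 = 1404.0000
sparge = (1.009 − 1)·1000·14.0 = 126.0000
total = 1404.0000 + 126.0000

1530.0000 gravity·L


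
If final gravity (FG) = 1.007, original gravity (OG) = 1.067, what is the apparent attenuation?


AA = (OG − FG)/(OG − 1) · 100
AA = (1.067 − 1.007)/(1.067 − 1) · 100

89.5522 %


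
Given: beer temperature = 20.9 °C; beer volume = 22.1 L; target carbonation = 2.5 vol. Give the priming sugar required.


residual = 14.695·(0.01821 + 0.09011·e^(−0.04·T));  sugar = (target − residual)·4.0·V
residual = 14.695·(0.01821 + 0.09011·e^(−0.04·20.9)) = 0.8415
sugar = (2.5 − 0.8415)·4.0·22.1

146.6075 g


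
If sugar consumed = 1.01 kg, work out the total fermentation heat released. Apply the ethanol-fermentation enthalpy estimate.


Q = m_sugar · 590 kJ/kg
Q = 1.01 · 590

595.9000 kJ


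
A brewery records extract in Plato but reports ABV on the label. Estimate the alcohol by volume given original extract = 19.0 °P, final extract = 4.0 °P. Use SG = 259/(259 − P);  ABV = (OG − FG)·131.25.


OG = 259/(259 − 19.0) = 1.0792
FG = 259/(259 − 4.0) = 1.0157
ABV = (1.0792 − 1.0157)·131.25

8.3318 % ABV


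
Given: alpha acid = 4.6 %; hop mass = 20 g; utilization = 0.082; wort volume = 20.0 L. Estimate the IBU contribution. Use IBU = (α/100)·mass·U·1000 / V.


IBU = (4.6/100)·20·0.082·1000 / 20.0

3.7720 IBU


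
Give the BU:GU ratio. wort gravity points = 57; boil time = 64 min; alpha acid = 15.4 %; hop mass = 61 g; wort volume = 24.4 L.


U = 1.65·0.000125^(GP/1000)·(1−e^(−0.04t))/4.15;  IBU = (α/100)·m·U·1000/V;  BU:GU = IBU/GP
U = 1.65·0.000125^(57/1000)·(1−e^(−0.04·64))/4.15 = 0.2198
IBU = (15.4/100)·61·0.2198·1000/24.4 = 84.6211
BU:GU = 84.6211/57

1.4846


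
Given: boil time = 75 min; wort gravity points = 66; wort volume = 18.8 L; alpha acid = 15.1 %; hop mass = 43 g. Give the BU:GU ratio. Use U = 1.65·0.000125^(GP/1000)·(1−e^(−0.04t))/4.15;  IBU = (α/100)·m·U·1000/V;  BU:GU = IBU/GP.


U = 1.65·0.000125^(66/1000)·(1−e^(−0.04·75))/4.15 = 0.2088
IBU = (15.1/100)·43·0.2088·1000/18.8 = 72.1009
BU:GU = 72.1009/66

1.0924


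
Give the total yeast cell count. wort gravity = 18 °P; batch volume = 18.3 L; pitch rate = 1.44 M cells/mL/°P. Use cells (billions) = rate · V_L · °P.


cells = 1.44 · 18.3 · 18

474.3360 billion cells


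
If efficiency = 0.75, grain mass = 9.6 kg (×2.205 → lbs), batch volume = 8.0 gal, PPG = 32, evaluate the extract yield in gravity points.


points = lbs × PPG × eff / vol
lbs = 9.6 × 2.205 = 21.1680
points = 21.1680 × 32 × 0.75 / 8.0

63.5040 points
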